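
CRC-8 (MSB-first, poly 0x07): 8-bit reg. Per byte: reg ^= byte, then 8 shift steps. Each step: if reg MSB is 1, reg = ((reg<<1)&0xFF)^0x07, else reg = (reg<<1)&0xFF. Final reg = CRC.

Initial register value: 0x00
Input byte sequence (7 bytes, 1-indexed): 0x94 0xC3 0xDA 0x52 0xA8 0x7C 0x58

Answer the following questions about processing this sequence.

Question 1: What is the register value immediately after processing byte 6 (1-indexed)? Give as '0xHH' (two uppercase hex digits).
Answer: 0x4F

Derivation:
After byte 1 (0x94): reg=0xE5
After byte 2 (0xC3): reg=0xF2
After byte 3 (0xDA): reg=0xD8
After byte 4 (0x52): reg=0xBF
After byte 5 (0xA8): reg=0x65
After byte 6 (0x7C): reg=0x4F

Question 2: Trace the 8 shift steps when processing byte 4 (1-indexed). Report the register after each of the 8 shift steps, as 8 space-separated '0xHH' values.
After byte 1 (0x94): reg=0xE5
After byte 2 (0xC3): reg=0xF2
After byte 3 (0xDA): reg=0xD8
Register before byte 4: 0xD8
After XOR with byte 0x52: 0x8A

Answer: 0x13 0x26 0x4C 0x98 0x37 0x6E 0xDC 0xBF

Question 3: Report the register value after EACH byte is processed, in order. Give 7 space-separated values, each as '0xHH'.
0xE5 0xF2 0xD8 0xBF 0x65 0x4F 0x65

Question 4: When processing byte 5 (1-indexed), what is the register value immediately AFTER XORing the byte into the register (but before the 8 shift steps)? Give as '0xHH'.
Answer: 0x17

Derivation:
Register before byte 5: 0xBF
Byte 5: 0xA8
0xBF XOR 0xA8 = 0x17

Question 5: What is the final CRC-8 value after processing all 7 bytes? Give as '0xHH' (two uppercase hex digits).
Answer: 0x65

Derivation:
After byte 1 (0x94): reg=0xE5
After byte 2 (0xC3): reg=0xF2
After byte 3 (0xDA): reg=0xD8
After byte 4 (0x52): reg=0xBF
After byte 5 (0xA8): reg=0x65
After byte 6 (0x7C): reg=0x4F
After byte 7 (0x58): reg=0x65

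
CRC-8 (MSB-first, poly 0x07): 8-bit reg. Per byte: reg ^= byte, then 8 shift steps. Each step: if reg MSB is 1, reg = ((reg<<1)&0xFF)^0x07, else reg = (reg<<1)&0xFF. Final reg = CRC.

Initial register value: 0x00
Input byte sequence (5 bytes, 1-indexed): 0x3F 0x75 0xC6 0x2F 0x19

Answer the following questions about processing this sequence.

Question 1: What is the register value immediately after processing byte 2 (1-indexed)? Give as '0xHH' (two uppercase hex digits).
Answer: 0x76

Derivation:
After byte 1 (0x3F): reg=0xBD
After byte 2 (0x75): reg=0x76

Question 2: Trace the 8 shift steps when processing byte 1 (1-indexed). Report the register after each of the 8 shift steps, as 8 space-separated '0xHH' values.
Register before byte 1: 0x00
After XOR with byte 0x3F: 0x3F

Answer: 0x7E 0xFC 0xFF 0xF9 0xF5 0xED 0xDD 0xBD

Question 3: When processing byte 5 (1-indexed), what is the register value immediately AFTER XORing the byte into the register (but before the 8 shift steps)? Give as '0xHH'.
Answer: 0x9B

Derivation:
Register before byte 5: 0x82
Byte 5: 0x19
0x82 XOR 0x19 = 0x9B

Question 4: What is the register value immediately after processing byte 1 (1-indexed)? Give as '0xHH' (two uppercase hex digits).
After byte 1 (0x3F): reg=0xBD

Answer: 0xBD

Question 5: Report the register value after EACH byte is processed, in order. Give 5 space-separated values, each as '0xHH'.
0xBD 0x76 0x19 0x82 0xC8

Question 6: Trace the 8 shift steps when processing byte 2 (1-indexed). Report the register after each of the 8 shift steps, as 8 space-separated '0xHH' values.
After byte 1 (0x3F): reg=0xBD
Register before byte 2: 0xBD
After XOR with byte 0x75: 0xC8

Answer: 0x97 0x29 0x52 0xA4 0x4F 0x9E 0x3B 0x76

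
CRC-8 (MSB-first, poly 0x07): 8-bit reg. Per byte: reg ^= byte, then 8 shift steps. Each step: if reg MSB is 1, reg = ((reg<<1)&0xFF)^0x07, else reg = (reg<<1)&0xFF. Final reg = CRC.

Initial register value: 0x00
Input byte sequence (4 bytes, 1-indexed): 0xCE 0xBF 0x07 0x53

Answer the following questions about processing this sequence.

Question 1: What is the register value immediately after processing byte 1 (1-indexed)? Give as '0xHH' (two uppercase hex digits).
Answer: 0x64

Derivation:
After byte 1 (0xCE): reg=0x64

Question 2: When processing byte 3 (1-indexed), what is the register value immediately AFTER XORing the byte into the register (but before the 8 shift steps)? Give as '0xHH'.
Register before byte 3: 0x0F
Byte 3: 0x07
0x0F XOR 0x07 = 0x08

Answer: 0x08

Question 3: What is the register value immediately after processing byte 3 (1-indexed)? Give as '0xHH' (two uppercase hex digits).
After byte 1 (0xCE): reg=0x64
After byte 2 (0xBF): reg=0x0F
After byte 3 (0x07): reg=0x38

Answer: 0x38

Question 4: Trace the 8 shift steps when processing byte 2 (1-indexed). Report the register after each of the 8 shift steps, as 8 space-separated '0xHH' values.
Answer: 0xB1 0x65 0xCA 0x93 0x21 0x42 0x84 0x0F

Derivation:
After byte 1 (0xCE): reg=0x64
Register before byte 2: 0x64
After XOR with byte 0xBF: 0xDB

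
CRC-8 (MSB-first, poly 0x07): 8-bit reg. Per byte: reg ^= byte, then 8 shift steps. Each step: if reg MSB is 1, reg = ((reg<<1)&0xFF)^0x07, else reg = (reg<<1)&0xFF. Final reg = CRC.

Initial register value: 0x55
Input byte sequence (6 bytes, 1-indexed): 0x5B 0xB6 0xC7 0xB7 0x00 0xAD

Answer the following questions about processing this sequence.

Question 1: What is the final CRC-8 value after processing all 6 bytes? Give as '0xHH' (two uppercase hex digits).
Answer: 0x4D

Derivation:
After byte 1 (0x5B): reg=0x2A
After byte 2 (0xB6): reg=0xDD
After byte 3 (0xC7): reg=0x46
After byte 4 (0xB7): reg=0xD9
After byte 5 (0x00): reg=0x01
After byte 6 (0xAD): reg=0x4D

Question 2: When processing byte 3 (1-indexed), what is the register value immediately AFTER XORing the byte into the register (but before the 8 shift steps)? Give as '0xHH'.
Answer: 0x1A

Derivation:
Register before byte 3: 0xDD
Byte 3: 0xC7
0xDD XOR 0xC7 = 0x1A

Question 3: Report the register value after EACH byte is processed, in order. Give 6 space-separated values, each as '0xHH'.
0x2A 0xDD 0x46 0xD9 0x01 0x4D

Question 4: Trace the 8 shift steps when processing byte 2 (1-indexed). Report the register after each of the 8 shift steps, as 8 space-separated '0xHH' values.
After byte 1 (0x5B): reg=0x2A
Register before byte 2: 0x2A
After XOR with byte 0xB6: 0x9C

Answer: 0x3F 0x7E 0xFC 0xFF 0xF9 0xF5 0xED 0xDD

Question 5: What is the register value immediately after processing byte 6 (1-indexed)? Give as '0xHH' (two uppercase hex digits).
Answer: 0x4D

Derivation:
After byte 1 (0x5B): reg=0x2A
After byte 2 (0xB6): reg=0xDD
After byte 3 (0xC7): reg=0x46
After byte 4 (0xB7): reg=0xD9
After byte 5 (0x00): reg=0x01
After byte 6 (0xAD): reg=0x4D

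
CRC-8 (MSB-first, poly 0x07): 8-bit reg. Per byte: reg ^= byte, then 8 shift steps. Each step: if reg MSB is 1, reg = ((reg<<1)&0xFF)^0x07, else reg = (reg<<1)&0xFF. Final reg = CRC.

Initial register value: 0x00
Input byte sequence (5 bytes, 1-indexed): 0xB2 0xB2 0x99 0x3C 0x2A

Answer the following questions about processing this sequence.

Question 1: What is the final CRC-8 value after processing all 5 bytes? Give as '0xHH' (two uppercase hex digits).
Answer: 0xF1

Derivation:
After byte 1 (0xB2): reg=0x17
After byte 2 (0xB2): reg=0x72
After byte 3 (0x99): reg=0x9F
After byte 4 (0x3C): reg=0x60
After byte 5 (0x2A): reg=0xF1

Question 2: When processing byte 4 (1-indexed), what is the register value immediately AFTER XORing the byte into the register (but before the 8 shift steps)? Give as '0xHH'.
Register before byte 4: 0x9F
Byte 4: 0x3C
0x9F XOR 0x3C = 0xA3

Answer: 0xA3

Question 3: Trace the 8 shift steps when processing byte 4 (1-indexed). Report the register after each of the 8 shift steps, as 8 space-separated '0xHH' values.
Answer: 0x41 0x82 0x03 0x06 0x0C 0x18 0x30 0x60

Derivation:
After byte 1 (0xB2): reg=0x17
After byte 2 (0xB2): reg=0x72
After byte 3 (0x99): reg=0x9F
Register before byte 4: 0x9F
After XOR with byte 0x3C: 0xA3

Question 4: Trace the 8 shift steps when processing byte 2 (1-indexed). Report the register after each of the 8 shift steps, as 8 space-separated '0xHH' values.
Answer: 0x4D 0x9A 0x33 0x66 0xCC 0x9F 0x39 0x72

Derivation:
After byte 1 (0xB2): reg=0x17
Register before byte 2: 0x17
After XOR with byte 0xB2: 0xA5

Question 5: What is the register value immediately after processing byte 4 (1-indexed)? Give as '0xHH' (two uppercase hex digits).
After byte 1 (0xB2): reg=0x17
After byte 2 (0xB2): reg=0x72
After byte 3 (0x99): reg=0x9F
After byte 4 (0x3C): reg=0x60

Answer: 0x60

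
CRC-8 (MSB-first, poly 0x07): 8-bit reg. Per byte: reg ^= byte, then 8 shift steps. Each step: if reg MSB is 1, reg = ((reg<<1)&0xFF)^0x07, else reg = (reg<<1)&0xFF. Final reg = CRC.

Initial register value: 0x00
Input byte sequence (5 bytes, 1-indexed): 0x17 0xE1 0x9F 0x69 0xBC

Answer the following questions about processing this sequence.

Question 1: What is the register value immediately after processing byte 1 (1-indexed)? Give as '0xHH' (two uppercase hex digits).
Answer: 0x65

Derivation:
After byte 1 (0x17): reg=0x65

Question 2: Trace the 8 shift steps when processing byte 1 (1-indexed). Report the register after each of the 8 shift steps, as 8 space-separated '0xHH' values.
Answer: 0x2E 0x5C 0xB8 0x77 0xEE 0xDB 0xB1 0x65

Derivation:
Register before byte 1: 0x00
After XOR with byte 0x17: 0x17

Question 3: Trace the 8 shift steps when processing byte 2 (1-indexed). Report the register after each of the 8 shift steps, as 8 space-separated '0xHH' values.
After byte 1 (0x17): reg=0x65
Register before byte 2: 0x65
After XOR with byte 0xE1: 0x84

Answer: 0x0F 0x1E 0x3C 0x78 0xF0 0xE7 0xC9 0x95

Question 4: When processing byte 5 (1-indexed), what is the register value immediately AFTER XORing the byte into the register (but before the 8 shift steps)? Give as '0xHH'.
Register before byte 5: 0x9A
Byte 5: 0xBC
0x9A XOR 0xBC = 0x26

Answer: 0x26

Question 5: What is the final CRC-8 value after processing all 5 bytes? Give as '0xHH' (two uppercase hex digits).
After byte 1 (0x17): reg=0x65
After byte 2 (0xE1): reg=0x95
After byte 3 (0x9F): reg=0x36
After byte 4 (0x69): reg=0x9A
After byte 5 (0xBC): reg=0xF2

Answer: 0xF2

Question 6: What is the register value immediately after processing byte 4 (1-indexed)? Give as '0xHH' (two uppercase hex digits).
Answer: 0x9A

Derivation:
After byte 1 (0x17): reg=0x65
After byte 2 (0xE1): reg=0x95
After byte 3 (0x9F): reg=0x36
After byte 4 (0x69): reg=0x9A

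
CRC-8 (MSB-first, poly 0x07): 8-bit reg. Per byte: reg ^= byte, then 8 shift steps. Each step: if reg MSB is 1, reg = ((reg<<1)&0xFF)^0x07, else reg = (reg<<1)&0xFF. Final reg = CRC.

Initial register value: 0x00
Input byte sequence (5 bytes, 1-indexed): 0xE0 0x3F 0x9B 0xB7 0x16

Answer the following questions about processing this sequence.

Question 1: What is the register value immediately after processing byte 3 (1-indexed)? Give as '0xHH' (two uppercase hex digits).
After byte 1 (0xE0): reg=0xAE
After byte 2 (0x3F): reg=0xFE
After byte 3 (0x9B): reg=0x3C

Answer: 0x3C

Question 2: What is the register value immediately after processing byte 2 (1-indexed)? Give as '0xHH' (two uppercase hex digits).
Answer: 0xFE

Derivation:
After byte 1 (0xE0): reg=0xAE
After byte 2 (0x3F): reg=0xFE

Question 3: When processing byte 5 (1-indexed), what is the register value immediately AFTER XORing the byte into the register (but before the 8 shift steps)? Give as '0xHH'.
Register before byte 5: 0xB8
Byte 5: 0x16
0xB8 XOR 0x16 = 0xAE

Answer: 0xAE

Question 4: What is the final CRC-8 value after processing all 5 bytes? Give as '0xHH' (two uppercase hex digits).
Answer: 0x43

Derivation:
After byte 1 (0xE0): reg=0xAE
After byte 2 (0x3F): reg=0xFE
After byte 3 (0x9B): reg=0x3C
After byte 4 (0xB7): reg=0xB8
After byte 5 (0x16): reg=0x43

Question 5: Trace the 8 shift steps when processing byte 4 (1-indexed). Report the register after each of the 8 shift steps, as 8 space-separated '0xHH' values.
Answer: 0x11 0x22 0x44 0x88 0x17 0x2E 0x5C 0xB8

Derivation:
After byte 1 (0xE0): reg=0xAE
After byte 2 (0x3F): reg=0xFE
After byte 3 (0x9B): reg=0x3C
Register before byte 4: 0x3C
After XOR with byte 0xB7: 0x8B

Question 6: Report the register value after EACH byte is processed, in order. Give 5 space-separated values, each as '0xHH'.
0xAE 0xFE 0x3C 0xB8 0x43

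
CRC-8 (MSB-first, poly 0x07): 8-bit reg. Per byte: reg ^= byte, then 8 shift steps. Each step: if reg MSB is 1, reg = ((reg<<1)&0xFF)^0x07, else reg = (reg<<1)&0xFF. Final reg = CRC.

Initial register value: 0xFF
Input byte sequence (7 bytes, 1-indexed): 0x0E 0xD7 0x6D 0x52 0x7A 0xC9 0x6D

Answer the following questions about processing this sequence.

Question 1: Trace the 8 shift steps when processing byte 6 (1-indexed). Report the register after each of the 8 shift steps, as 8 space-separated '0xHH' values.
Answer: 0x3C 0x78 0xF0 0xE7 0xC9 0x95 0x2D 0x5A

Derivation:
After byte 1 (0x0E): reg=0xD9
After byte 2 (0xD7): reg=0x2A
After byte 3 (0x6D): reg=0xD2
After byte 4 (0x52): reg=0x89
After byte 5 (0x7A): reg=0xD7
Register before byte 6: 0xD7
After XOR with byte 0xC9: 0x1E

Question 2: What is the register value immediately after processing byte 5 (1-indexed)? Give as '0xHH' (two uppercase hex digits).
Answer: 0xD7

Derivation:
After byte 1 (0x0E): reg=0xD9
After byte 2 (0xD7): reg=0x2A
After byte 3 (0x6D): reg=0xD2
After byte 4 (0x52): reg=0x89
After byte 5 (0x7A): reg=0xD7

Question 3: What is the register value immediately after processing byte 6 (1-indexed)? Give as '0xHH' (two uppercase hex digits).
After byte 1 (0x0E): reg=0xD9
After byte 2 (0xD7): reg=0x2A
After byte 3 (0x6D): reg=0xD2
After byte 4 (0x52): reg=0x89
After byte 5 (0x7A): reg=0xD7
After byte 6 (0xC9): reg=0x5A

Answer: 0x5A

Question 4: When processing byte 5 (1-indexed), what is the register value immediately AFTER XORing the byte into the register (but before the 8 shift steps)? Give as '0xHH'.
Register before byte 5: 0x89
Byte 5: 0x7A
0x89 XOR 0x7A = 0xF3

Answer: 0xF3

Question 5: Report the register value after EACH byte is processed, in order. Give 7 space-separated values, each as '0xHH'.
0xD9 0x2A 0xD2 0x89 0xD7 0x5A 0x85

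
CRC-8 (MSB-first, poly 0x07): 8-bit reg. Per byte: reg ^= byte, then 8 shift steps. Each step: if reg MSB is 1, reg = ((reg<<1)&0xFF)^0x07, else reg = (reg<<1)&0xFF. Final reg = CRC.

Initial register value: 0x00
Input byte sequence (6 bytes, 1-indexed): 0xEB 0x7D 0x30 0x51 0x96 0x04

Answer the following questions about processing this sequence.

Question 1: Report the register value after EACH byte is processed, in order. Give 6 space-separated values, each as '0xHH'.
0x9F 0xA0 0xF9 0x51 0x5B 0x9A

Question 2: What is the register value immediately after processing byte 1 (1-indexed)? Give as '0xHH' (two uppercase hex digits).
After byte 1 (0xEB): reg=0x9F

Answer: 0x9F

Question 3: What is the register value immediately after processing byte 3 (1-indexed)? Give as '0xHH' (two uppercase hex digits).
Answer: 0xF9

Derivation:
After byte 1 (0xEB): reg=0x9F
After byte 2 (0x7D): reg=0xA0
After byte 3 (0x30): reg=0xF9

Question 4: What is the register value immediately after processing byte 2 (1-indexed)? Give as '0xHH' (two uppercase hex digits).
After byte 1 (0xEB): reg=0x9F
After byte 2 (0x7D): reg=0xA0

Answer: 0xA0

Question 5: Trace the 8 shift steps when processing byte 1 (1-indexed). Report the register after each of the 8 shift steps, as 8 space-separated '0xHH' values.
Register before byte 1: 0x00
After XOR with byte 0xEB: 0xEB

Answer: 0xD1 0xA5 0x4D 0x9A 0x33 0x66 0xCC 0x9F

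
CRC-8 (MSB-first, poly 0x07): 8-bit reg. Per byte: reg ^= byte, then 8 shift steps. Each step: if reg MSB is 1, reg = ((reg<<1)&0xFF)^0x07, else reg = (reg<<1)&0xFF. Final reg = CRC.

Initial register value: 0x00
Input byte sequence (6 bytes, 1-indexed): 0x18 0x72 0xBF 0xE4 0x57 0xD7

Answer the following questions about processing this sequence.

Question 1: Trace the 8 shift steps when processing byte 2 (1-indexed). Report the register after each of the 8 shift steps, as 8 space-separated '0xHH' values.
After byte 1 (0x18): reg=0x48
Register before byte 2: 0x48
After XOR with byte 0x72: 0x3A

Answer: 0x74 0xE8 0xD7 0xA9 0x55 0xAA 0x53 0xA6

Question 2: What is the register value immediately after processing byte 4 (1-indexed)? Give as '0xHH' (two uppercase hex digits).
Answer: 0x58

Derivation:
After byte 1 (0x18): reg=0x48
After byte 2 (0x72): reg=0xA6
After byte 3 (0xBF): reg=0x4F
After byte 4 (0xE4): reg=0x58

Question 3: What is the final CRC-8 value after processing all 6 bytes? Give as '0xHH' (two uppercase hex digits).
After byte 1 (0x18): reg=0x48
After byte 2 (0x72): reg=0xA6
After byte 3 (0xBF): reg=0x4F
After byte 4 (0xE4): reg=0x58
After byte 5 (0x57): reg=0x2D
After byte 6 (0xD7): reg=0xE8

Answer: 0xE8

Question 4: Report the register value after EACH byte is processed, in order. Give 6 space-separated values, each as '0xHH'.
0x48 0xA6 0x4F 0x58 0x2D 0xE8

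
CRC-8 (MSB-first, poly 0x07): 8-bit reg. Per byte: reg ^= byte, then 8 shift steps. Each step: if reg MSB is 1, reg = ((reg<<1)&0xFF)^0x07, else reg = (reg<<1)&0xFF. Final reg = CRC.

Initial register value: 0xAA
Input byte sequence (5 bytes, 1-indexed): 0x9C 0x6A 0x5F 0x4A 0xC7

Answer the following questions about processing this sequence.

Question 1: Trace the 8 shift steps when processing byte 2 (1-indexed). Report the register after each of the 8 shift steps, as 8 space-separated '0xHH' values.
After byte 1 (0x9C): reg=0x82
Register before byte 2: 0x82
After XOR with byte 0x6A: 0xE8

Answer: 0xD7 0xA9 0x55 0xAA 0x53 0xA6 0x4B 0x96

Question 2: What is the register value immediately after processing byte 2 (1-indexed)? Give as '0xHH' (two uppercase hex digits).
After byte 1 (0x9C): reg=0x82
After byte 2 (0x6A): reg=0x96

Answer: 0x96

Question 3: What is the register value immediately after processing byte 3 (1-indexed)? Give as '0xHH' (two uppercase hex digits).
Answer: 0x71

Derivation:
After byte 1 (0x9C): reg=0x82
After byte 2 (0x6A): reg=0x96
After byte 3 (0x5F): reg=0x71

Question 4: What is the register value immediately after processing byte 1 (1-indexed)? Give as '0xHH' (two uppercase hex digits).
Answer: 0x82

Derivation:
After byte 1 (0x9C): reg=0x82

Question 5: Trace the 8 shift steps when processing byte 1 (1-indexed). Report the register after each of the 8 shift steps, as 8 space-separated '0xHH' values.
Answer: 0x6C 0xD8 0xB7 0x69 0xD2 0xA3 0x41 0x82

Derivation:
Register before byte 1: 0xAA
After XOR with byte 0x9C: 0x36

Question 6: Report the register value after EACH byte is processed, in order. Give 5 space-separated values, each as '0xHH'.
0x82 0x96 0x71 0xA1 0x35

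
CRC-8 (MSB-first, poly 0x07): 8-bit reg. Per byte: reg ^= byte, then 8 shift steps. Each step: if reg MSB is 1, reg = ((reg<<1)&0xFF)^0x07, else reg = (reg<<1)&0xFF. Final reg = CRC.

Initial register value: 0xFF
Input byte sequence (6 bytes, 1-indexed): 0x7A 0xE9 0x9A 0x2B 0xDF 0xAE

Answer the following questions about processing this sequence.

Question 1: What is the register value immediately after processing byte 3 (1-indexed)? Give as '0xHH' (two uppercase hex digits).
After byte 1 (0x7A): reg=0x92
After byte 2 (0xE9): reg=0x66
After byte 3 (0x9A): reg=0xFA

Answer: 0xFA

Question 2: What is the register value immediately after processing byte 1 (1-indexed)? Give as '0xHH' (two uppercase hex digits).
After byte 1 (0x7A): reg=0x92

Answer: 0x92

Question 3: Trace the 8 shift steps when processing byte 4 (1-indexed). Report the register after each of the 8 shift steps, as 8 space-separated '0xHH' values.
After byte 1 (0x7A): reg=0x92
After byte 2 (0xE9): reg=0x66
After byte 3 (0x9A): reg=0xFA
Register before byte 4: 0xFA
After XOR with byte 0x2B: 0xD1

Answer: 0xA5 0x4D 0x9A 0x33 0x66 0xCC 0x9F 0x39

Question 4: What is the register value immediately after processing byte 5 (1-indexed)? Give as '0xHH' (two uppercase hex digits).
After byte 1 (0x7A): reg=0x92
After byte 2 (0xE9): reg=0x66
After byte 3 (0x9A): reg=0xFA
After byte 4 (0x2B): reg=0x39
After byte 5 (0xDF): reg=0xBC

Answer: 0xBC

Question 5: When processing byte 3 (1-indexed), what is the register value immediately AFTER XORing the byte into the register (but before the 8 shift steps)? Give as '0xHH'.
Answer: 0xFC

Derivation:
Register before byte 3: 0x66
Byte 3: 0x9A
0x66 XOR 0x9A = 0xFC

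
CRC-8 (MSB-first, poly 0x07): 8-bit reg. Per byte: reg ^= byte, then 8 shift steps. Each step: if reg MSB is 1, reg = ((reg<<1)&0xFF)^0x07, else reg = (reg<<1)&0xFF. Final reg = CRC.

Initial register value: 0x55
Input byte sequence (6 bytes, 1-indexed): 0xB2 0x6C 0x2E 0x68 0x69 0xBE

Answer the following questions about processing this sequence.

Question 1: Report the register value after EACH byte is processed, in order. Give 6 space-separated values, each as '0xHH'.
0xBB 0x2B 0x1B 0x5E 0x85 0xA1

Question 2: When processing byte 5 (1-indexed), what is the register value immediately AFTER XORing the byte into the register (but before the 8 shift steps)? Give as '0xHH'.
Register before byte 5: 0x5E
Byte 5: 0x69
0x5E XOR 0x69 = 0x37

Answer: 0x37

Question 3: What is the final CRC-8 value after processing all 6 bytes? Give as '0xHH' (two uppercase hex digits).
After byte 1 (0xB2): reg=0xBB
After byte 2 (0x6C): reg=0x2B
After byte 3 (0x2E): reg=0x1B
After byte 4 (0x68): reg=0x5E
After byte 5 (0x69): reg=0x85
After byte 6 (0xBE): reg=0xA1

Answer: 0xA1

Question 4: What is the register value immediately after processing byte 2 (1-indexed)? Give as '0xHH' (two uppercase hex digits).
Answer: 0x2B

Derivation:
After byte 1 (0xB2): reg=0xBB
After byte 2 (0x6C): reg=0x2B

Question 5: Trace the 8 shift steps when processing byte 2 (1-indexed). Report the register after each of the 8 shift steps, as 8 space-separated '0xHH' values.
Answer: 0xA9 0x55 0xAA 0x53 0xA6 0x4B 0x96 0x2B

Derivation:
After byte 1 (0xB2): reg=0xBB
Register before byte 2: 0xBB
After XOR with byte 0x6C: 0xD7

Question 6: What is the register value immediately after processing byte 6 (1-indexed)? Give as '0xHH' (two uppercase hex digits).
Answer: 0xA1

Derivation:
After byte 1 (0xB2): reg=0xBB
After byte 2 (0x6C): reg=0x2B
After byte 3 (0x2E): reg=0x1B
After byte 4 (0x68): reg=0x5E
After byte 5 (0x69): reg=0x85
After byte 6 (0xBE): reg=0xA1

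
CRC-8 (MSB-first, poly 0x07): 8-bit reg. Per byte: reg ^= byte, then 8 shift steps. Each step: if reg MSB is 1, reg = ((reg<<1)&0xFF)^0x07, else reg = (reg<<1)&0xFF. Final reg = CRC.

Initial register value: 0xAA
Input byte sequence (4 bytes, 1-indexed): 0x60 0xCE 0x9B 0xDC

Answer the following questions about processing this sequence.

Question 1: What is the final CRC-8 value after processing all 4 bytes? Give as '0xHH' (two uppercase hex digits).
After byte 1 (0x60): reg=0x78
After byte 2 (0xCE): reg=0x0B
After byte 3 (0x9B): reg=0xF9
After byte 4 (0xDC): reg=0xFB

Answer: 0xFB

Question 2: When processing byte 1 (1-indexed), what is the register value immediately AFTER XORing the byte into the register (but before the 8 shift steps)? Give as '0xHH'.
Answer: 0xCA

Derivation:
Register before byte 1: 0xAA
Byte 1: 0x60
0xAA XOR 0x60 = 0xCA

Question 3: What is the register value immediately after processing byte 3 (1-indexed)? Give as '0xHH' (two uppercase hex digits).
Answer: 0xF9

Derivation:
After byte 1 (0x60): reg=0x78
After byte 2 (0xCE): reg=0x0B
After byte 3 (0x9B): reg=0xF9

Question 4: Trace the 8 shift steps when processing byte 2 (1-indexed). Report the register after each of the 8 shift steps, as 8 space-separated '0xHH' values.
After byte 1 (0x60): reg=0x78
Register before byte 2: 0x78
After XOR with byte 0xCE: 0xB6

Answer: 0x6B 0xD6 0xAB 0x51 0xA2 0x43 0x86 0x0B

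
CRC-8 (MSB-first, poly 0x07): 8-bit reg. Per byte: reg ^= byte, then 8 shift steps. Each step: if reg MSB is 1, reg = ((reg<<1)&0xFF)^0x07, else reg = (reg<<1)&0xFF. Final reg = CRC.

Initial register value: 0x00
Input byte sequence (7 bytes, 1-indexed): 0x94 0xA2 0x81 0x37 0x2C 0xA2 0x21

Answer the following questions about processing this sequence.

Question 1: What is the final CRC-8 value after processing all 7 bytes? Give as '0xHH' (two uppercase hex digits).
After byte 1 (0x94): reg=0xE5
After byte 2 (0xA2): reg=0xD2
After byte 3 (0x81): reg=0xBE
After byte 4 (0x37): reg=0xB6
After byte 5 (0x2C): reg=0xCF
After byte 6 (0xA2): reg=0x04
After byte 7 (0x21): reg=0xFB

Answer: 0xFB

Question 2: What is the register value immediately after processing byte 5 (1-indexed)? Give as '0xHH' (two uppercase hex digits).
Answer: 0xCF

Derivation:
After byte 1 (0x94): reg=0xE5
After byte 2 (0xA2): reg=0xD2
After byte 3 (0x81): reg=0xBE
After byte 4 (0x37): reg=0xB6
After byte 5 (0x2C): reg=0xCF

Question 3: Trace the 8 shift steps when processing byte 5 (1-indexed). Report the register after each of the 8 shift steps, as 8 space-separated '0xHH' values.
After byte 1 (0x94): reg=0xE5
After byte 2 (0xA2): reg=0xD2
After byte 3 (0x81): reg=0xBE
After byte 4 (0x37): reg=0xB6
Register before byte 5: 0xB6
After XOR with byte 0x2C: 0x9A

Answer: 0x33 0x66 0xCC 0x9F 0x39 0x72 0xE4 0xCF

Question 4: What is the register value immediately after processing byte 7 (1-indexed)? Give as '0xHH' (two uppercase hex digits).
After byte 1 (0x94): reg=0xE5
After byte 2 (0xA2): reg=0xD2
After byte 3 (0x81): reg=0xBE
After byte 4 (0x37): reg=0xB6
After byte 5 (0x2C): reg=0xCF
After byte 6 (0xA2): reg=0x04
After byte 7 (0x21): reg=0xFB

Answer: 0xFB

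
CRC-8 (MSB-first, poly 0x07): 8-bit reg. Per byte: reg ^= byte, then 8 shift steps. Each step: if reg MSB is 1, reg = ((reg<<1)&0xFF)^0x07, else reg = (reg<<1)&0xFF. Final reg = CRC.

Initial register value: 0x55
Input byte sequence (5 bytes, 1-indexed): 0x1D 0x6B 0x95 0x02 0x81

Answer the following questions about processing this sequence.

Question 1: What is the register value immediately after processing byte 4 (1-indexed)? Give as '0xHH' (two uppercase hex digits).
Answer: 0xAC

Derivation:
After byte 1 (0x1D): reg=0xFF
After byte 2 (0x6B): reg=0xE5
After byte 3 (0x95): reg=0x57
After byte 4 (0x02): reg=0xAC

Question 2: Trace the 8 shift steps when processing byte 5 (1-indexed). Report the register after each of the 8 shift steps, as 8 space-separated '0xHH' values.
After byte 1 (0x1D): reg=0xFF
After byte 2 (0x6B): reg=0xE5
After byte 3 (0x95): reg=0x57
After byte 4 (0x02): reg=0xAC
Register before byte 5: 0xAC
After XOR with byte 0x81: 0x2D

Answer: 0x5A 0xB4 0x6F 0xDE 0xBB 0x71 0xE2 0xC3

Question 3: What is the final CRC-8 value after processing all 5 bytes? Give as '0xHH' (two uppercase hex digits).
Answer: 0xC3

Derivation:
After byte 1 (0x1D): reg=0xFF
After byte 2 (0x6B): reg=0xE5
After byte 3 (0x95): reg=0x57
After byte 4 (0x02): reg=0xAC
After byte 5 (0x81): reg=0xC3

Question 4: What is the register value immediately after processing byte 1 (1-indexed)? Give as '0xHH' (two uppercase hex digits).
Answer: 0xFF

Derivation:
After byte 1 (0x1D): reg=0xFF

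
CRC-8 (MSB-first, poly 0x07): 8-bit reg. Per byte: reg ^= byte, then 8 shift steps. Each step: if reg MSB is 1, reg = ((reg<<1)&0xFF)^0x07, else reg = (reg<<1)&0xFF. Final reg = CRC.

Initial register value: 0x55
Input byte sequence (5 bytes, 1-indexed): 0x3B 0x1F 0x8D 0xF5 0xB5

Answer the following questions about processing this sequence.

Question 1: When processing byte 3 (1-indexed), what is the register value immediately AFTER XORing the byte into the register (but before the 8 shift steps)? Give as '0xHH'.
Register before byte 3: 0x7E
Byte 3: 0x8D
0x7E XOR 0x8D = 0xF3

Answer: 0xF3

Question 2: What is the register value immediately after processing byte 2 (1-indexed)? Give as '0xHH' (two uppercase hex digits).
After byte 1 (0x3B): reg=0x0D
After byte 2 (0x1F): reg=0x7E

Answer: 0x7E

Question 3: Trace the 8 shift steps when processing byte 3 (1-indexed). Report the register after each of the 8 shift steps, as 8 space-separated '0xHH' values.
After byte 1 (0x3B): reg=0x0D
After byte 2 (0x1F): reg=0x7E
Register before byte 3: 0x7E
After XOR with byte 0x8D: 0xF3

Answer: 0xE1 0xC5 0x8D 0x1D 0x3A 0x74 0xE8 0xD7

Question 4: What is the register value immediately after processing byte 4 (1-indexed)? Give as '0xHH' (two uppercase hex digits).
Answer: 0xEE

Derivation:
After byte 1 (0x3B): reg=0x0D
After byte 2 (0x1F): reg=0x7E
After byte 3 (0x8D): reg=0xD7
After byte 4 (0xF5): reg=0xEE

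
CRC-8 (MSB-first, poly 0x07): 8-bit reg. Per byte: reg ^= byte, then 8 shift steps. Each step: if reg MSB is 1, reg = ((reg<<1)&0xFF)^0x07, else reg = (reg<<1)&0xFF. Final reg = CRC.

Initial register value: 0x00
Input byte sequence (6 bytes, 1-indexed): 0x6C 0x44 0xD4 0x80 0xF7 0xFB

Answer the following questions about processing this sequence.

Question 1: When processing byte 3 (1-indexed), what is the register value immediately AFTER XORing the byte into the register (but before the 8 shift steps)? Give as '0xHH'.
Register before byte 3: 0xD2
Byte 3: 0xD4
0xD2 XOR 0xD4 = 0x06

Answer: 0x06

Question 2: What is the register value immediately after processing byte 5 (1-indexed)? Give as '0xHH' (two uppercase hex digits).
After byte 1 (0x6C): reg=0x03
After byte 2 (0x44): reg=0xD2
After byte 3 (0xD4): reg=0x12
After byte 4 (0x80): reg=0xF7
After byte 5 (0xF7): reg=0x00

Answer: 0x00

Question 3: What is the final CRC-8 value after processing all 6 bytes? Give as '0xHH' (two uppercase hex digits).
Answer: 0xEF

Derivation:
After byte 1 (0x6C): reg=0x03
After byte 2 (0x44): reg=0xD2
After byte 3 (0xD4): reg=0x12
After byte 4 (0x80): reg=0xF7
After byte 5 (0xF7): reg=0x00
After byte 6 (0xFB): reg=0xEF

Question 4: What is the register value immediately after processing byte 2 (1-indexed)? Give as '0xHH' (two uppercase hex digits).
After byte 1 (0x6C): reg=0x03
After byte 2 (0x44): reg=0xD2

Answer: 0xD2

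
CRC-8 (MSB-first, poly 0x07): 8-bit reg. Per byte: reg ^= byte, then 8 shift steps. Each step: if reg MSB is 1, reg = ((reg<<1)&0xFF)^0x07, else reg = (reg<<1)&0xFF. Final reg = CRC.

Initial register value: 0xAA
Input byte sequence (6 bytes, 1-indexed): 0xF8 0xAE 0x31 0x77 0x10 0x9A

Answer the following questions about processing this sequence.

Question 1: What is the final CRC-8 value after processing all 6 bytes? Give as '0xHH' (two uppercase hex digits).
After byte 1 (0xF8): reg=0xB9
After byte 2 (0xAE): reg=0x65
After byte 3 (0x31): reg=0xAB
After byte 4 (0x77): reg=0x1A
After byte 5 (0x10): reg=0x36
After byte 6 (0x9A): reg=0x4D

Answer: 0x4D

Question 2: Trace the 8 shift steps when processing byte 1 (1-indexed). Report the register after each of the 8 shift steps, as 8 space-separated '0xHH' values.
Answer: 0xA4 0x4F 0x9E 0x3B 0x76 0xEC 0xDF 0xB9

Derivation:
Register before byte 1: 0xAA
After XOR with byte 0xF8: 0x52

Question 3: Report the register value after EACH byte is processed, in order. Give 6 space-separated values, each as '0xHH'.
0xB9 0x65 0xAB 0x1A 0x36 0x4D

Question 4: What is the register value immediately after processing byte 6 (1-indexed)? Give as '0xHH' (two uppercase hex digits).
Answer: 0x4D

Derivation:
After byte 1 (0xF8): reg=0xB9
After byte 2 (0xAE): reg=0x65
After byte 3 (0x31): reg=0xAB
After byte 4 (0x77): reg=0x1A
After byte 5 (0x10): reg=0x36
After byte 6 (0x9A): reg=0x4D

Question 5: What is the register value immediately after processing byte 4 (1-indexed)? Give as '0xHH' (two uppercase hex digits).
After byte 1 (0xF8): reg=0xB9
After byte 2 (0xAE): reg=0x65
After byte 3 (0x31): reg=0xAB
After byte 4 (0x77): reg=0x1A

Answer: 0x1A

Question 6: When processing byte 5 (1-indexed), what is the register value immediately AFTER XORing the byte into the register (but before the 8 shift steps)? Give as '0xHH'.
Answer: 0x0A

Derivation:
Register before byte 5: 0x1A
Byte 5: 0x10
0x1A XOR 0x10 = 0x0A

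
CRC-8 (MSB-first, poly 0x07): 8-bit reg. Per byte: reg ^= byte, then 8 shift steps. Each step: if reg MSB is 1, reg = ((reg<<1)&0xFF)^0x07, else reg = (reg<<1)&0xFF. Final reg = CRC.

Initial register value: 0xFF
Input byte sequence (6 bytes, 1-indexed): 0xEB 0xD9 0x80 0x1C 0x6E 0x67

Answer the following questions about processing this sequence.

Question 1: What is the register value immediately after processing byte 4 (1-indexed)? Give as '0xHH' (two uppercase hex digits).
After byte 1 (0xEB): reg=0x6C
After byte 2 (0xD9): reg=0x02
After byte 3 (0x80): reg=0x87
After byte 4 (0x1C): reg=0xC8

Answer: 0xC8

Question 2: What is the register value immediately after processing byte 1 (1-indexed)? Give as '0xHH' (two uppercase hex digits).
Answer: 0x6C

Derivation:
After byte 1 (0xEB): reg=0x6C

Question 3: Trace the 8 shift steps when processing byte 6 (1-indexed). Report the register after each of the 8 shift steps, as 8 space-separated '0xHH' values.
After byte 1 (0xEB): reg=0x6C
After byte 2 (0xD9): reg=0x02
After byte 3 (0x80): reg=0x87
After byte 4 (0x1C): reg=0xC8
After byte 5 (0x6E): reg=0x7B
Register before byte 6: 0x7B
After XOR with byte 0x67: 0x1C

Answer: 0x38 0x70 0xE0 0xC7 0x89 0x15 0x2A 0x54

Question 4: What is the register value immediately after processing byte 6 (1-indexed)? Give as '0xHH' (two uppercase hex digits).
After byte 1 (0xEB): reg=0x6C
After byte 2 (0xD9): reg=0x02
After byte 3 (0x80): reg=0x87
After byte 4 (0x1C): reg=0xC8
After byte 5 (0x6E): reg=0x7B
After byte 6 (0x67): reg=0x54

Answer: 0x54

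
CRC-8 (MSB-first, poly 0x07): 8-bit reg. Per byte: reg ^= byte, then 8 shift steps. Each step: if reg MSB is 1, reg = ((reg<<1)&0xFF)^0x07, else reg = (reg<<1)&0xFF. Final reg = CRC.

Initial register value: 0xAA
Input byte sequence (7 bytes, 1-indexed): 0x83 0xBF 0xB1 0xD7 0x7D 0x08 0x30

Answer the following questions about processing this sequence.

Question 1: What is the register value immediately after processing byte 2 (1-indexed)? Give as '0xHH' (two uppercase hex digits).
After byte 1 (0x83): reg=0xDF
After byte 2 (0xBF): reg=0x27

Answer: 0x27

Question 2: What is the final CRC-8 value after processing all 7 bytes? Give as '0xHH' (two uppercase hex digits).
Answer: 0x8F

Derivation:
After byte 1 (0x83): reg=0xDF
After byte 2 (0xBF): reg=0x27
After byte 3 (0xB1): reg=0xEB
After byte 4 (0xD7): reg=0xB4
After byte 5 (0x7D): reg=0x71
After byte 6 (0x08): reg=0x68
After byte 7 (0x30): reg=0x8F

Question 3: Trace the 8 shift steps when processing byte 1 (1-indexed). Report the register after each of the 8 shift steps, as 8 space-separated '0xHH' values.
Answer: 0x52 0xA4 0x4F 0x9E 0x3B 0x76 0xEC 0xDF

Derivation:
Register before byte 1: 0xAA
After XOR with byte 0x83: 0x29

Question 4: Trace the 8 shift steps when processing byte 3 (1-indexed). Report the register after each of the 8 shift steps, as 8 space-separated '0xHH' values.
Answer: 0x2B 0x56 0xAC 0x5F 0xBE 0x7B 0xF6 0xEB

Derivation:
After byte 1 (0x83): reg=0xDF
After byte 2 (0xBF): reg=0x27
Register before byte 3: 0x27
After XOR with byte 0xB1: 0x96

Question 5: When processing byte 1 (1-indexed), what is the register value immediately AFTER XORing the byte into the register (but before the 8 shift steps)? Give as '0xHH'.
Register before byte 1: 0xAA
Byte 1: 0x83
0xAA XOR 0x83 = 0x29

Answer: 0x29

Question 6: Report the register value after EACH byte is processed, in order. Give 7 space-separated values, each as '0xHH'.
0xDF 0x27 0xEB 0xB4 0x71 0x68 0x8F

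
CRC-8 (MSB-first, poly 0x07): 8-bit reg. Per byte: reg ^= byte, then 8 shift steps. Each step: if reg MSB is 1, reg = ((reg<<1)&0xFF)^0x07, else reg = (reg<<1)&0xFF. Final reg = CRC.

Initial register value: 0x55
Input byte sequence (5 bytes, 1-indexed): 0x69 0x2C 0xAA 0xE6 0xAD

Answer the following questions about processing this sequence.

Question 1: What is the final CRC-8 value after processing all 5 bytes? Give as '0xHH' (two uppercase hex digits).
Answer: 0x5E

Derivation:
After byte 1 (0x69): reg=0xB4
After byte 2 (0x2C): reg=0xC1
After byte 3 (0xAA): reg=0x16
After byte 4 (0xE6): reg=0xDE
After byte 5 (0xAD): reg=0x5E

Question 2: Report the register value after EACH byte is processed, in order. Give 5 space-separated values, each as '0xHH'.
0xB4 0xC1 0x16 0xDE 0x5E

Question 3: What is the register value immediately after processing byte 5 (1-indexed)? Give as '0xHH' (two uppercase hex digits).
Answer: 0x5E

Derivation:
After byte 1 (0x69): reg=0xB4
After byte 2 (0x2C): reg=0xC1
After byte 3 (0xAA): reg=0x16
After byte 4 (0xE6): reg=0xDE
After byte 5 (0xAD): reg=0x5E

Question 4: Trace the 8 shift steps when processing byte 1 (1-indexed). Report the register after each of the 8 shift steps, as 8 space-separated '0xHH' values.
Answer: 0x78 0xF0 0xE7 0xC9 0x95 0x2D 0x5A 0xB4

Derivation:
Register before byte 1: 0x55
After XOR with byte 0x69: 0x3C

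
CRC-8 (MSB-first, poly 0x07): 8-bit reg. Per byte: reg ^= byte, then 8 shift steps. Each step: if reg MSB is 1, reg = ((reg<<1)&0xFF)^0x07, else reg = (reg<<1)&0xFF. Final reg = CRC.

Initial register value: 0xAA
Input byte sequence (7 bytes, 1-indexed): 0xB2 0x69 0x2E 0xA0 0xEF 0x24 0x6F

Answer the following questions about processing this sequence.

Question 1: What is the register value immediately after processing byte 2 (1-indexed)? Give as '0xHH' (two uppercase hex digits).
After byte 1 (0xB2): reg=0x48
After byte 2 (0x69): reg=0xE7

Answer: 0xE7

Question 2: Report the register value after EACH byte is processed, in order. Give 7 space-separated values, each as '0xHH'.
0x48 0xE7 0x71 0x39 0x2C 0x38 0xA2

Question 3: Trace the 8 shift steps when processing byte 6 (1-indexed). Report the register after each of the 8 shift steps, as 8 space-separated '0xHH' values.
After byte 1 (0xB2): reg=0x48
After byte 2 (0x69): reg=0xE7
After byte 3 (0x2E): reg=0x71
After byte 4 (0xA0): reg=0x39
After byte 5 (0xEF): reg=0x2C
Register before byte 6: 0x2C
After XOR with byte 0x24: 0x08

Answer: 0x10 0x20 0x40 0x80 0x07 0x0E 0x1C 0x38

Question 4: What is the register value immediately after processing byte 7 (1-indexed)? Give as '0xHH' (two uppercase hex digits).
Answer: 0xA2

Derivation:
After byte 1 (0xB2): reg=0x48
After byte 2 (0x69): reg=0xE7
After byte 3 (0x2E): reg=0x71
After byte 4 (0xA0): reg=0x39
After byte 5 (0xEF): reg=0x2C
After byte 6 (0x24): reg=0x38
After byte 7 (0x6F): reg=0xA2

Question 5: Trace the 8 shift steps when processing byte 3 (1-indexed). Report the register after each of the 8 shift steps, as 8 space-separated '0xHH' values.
After byte 1 (0xB2): reg=0x48
After byte 2 (0x69): reg=0xE7
Register before byte 3: 0xE7
After XOR with byte 0x2E: 0xC9

Answer: 0x95 0x2D 0x5A 0xB4 0x6F 0xDE 0xBB 0x71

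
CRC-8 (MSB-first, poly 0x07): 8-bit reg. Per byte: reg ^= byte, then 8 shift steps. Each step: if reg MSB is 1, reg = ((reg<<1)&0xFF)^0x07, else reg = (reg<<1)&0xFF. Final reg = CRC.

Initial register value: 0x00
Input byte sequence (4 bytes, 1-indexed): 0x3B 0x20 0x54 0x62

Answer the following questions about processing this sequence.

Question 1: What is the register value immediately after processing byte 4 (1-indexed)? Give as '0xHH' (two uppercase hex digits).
Answer: 0x11

Derivation:
After byte 1 (0x3B): reg=0xA1
After byte 2 (0x20): reg=0x8E
After byte 3 (0x54): reg=0x08
After byte 4 (0x62): reg=0x11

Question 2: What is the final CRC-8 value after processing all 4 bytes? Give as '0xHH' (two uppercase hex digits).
Answer: 0x11

Derivation:
After byte 1 (0x3B): reg=0xA1
After byte 2 (0x20): reg=0x8E
After byte 3 (0x54): reg=0x08
After byte 4 (0x62): reg=0x11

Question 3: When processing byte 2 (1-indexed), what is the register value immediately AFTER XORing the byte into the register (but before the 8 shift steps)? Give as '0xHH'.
Answer: 0x81

Derivation:
Register before byte 2: 0xA1
Byte 2: 0x20
0xA1 XOR 0x20 = 0x81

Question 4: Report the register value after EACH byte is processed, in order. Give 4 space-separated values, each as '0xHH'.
0xA1 0x8E 0x08 0x11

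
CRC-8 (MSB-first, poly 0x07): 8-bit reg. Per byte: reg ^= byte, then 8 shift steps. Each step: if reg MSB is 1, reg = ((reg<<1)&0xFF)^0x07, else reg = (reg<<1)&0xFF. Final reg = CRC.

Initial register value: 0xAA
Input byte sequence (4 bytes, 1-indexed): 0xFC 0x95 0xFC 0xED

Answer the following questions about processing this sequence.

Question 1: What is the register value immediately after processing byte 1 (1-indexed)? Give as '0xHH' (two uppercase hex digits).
Answer: 0xA5

Derivation:
After byte 1 (0xFC): reg=0xA5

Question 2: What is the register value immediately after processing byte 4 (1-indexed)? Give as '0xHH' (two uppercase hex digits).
After byte 1 (0xFC): reg=0xA5
After byte 2 (0x95): reg=0x90
After byte 3 (0xFC): reg=0x03
After byte 4 (0xED): reg=0x84

Answer: 0x84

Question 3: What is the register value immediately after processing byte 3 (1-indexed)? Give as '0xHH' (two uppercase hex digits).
After byte 1 (0xFC): reg=0xA5
After byte 2 (0x95): reg=0x90
After byte 3 (0xFC): reg=0x03

Answer: 0x03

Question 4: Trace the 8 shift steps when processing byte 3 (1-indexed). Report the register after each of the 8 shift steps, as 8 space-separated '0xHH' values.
After byte 1 (0xFC): reg=0xA5
After byte 2 (0x95): reg=0x90
Register before byte 3: 0x90
After XOR with byte 0xFC: 0x6C

Answer: 0xD8 0xB7 0x69 0xD2 0xA3 0x41 0x82 0x03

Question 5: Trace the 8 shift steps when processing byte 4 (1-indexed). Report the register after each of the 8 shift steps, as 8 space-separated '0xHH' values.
After byte 1 (0xFC): reg=0xA5
After byte 2 (0x95): reg=0x90
After byte 3 (0xFC): reg=0x03
Register before byte 4: 0x03
After XOR with byte 0xED: 0xEE

Answer: 0xDB 0xB1 0x65 0xCA 0x93 0x21 0x42 0x84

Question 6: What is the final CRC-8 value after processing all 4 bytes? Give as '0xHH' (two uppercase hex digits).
After byte 1 (0xFC): reg=0xA5
After byte 2 (0x95): reg=0x90
After byte 3 (0xFC): reg=0x03
After byte 4 (0xED): reg=0x84

Answer: 0x84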